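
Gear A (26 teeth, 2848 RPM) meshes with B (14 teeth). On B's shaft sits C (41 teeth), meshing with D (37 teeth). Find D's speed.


Stage 1: RPM_B = RPM_A × t_A/t_B = 2848 × 26/14 = 74048/14 ≈ 5289.14
B and C share a shaft → RPM_C = RPM_B
Stage 2: RPM_D = RPM_C × t_C/t_D = RPM_A × (t_A×t_C)/(t_B×t_D)
Overall ratio = (26×41)/(14×37) = 1066/518
RPM_D = 2848 × 1066/518 = 3035968/518
≈ 5860.94 RPM

5860.94 RPM


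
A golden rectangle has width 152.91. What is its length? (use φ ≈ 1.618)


φ = (1 + √5) / 2 ≈ 1.618
Length = width × φ = 152.91 × 1.618 = 247.40838
≈ 247.41

247.41


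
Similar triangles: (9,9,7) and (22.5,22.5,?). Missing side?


Scale factor = 22.5/9 = 2.5
Missing side = 7 × 2.5
= 17.5

17.5


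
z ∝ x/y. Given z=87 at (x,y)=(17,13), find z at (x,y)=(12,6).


z = k·x/y
Solve for k using the known point: k = z·y/x = 87×13/17 = 1131/17 ≈ 66.5294
Now evaluate at x=12, y=6:
z = k × 12 / 6 = (1131 × 12) / (17 × 6) = 13572/102
≈ 133.0588

133.0588


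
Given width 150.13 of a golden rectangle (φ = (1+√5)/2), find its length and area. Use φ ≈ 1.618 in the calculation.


φ = (1 + √5) / 2 ≈ 1.618
Length = width × φ = 150.13 × 1.618 = 242.91034
≈ 242.91
Area = width × length = 150.13 × 242.91034 = 36468.1293442 ≈ 36468.13
= Length: 242.91, Area: 36468.13

Length: 242.91, Area: 36468.13


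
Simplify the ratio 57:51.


GCD(57, 51) = 3
57/3 : 51/3
= 19:17

19:17


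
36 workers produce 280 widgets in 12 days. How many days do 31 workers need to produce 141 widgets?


Days ∝ work / workers, so d₂ = d₁ × (m₁/m₂) × (w₂/w₁)
Workers factor (inverse): 36/31 ≈ 1.1613
Work factor (direct): 141/280 ≈ 0.5036
d₂ = 12 × 36/31 × 141/280 = (12 × 36 × 141) / (31 × 280) = 60912/8680
≈ 7.02 days

7.02 days


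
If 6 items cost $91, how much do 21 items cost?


Direct proportion: y/x = constant
k = 91/6 ≈ 15.1667
y₂ = k × 21 = 91 × 21 / 6 = 1911/6
= 318.50

318.50


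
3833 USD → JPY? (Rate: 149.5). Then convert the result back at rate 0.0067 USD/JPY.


Amount × rate = 3833 × 149.5 = 573033.50 JPY
Round-trip: 573033.50 × 0.0067 = 3839.32 USD
= 573033.50 JPY, then 3839.32 USD

573033.50 JPY, then 3839.32 USD


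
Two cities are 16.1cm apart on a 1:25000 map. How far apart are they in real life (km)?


Real distance = map distance × scale
= 16.1cm × 25000
= 402500 cm = 4025.0 m
= 4.025 km

4.025 km


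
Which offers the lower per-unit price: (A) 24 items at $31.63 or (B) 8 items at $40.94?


Deal A: $31.63/24 = $1.3179/unit
Deal B: $40.94/8 = $5.1175/unit
A is cheaper per unit
= Deal A

Deal A


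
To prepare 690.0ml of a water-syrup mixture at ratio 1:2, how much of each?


Total parts = 1 + 2 = 3
water: 690.0 × 1/3 = 230.0ml
syrup: 690.0 × 2/3 = 460.0ml
= 230.0ml and 460.0ml

230.0ml and 460.0ml


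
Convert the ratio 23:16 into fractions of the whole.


Total parts = 23 + 16 = 39
First part: 23/39 = 23/39
Second part: 16/39 = 16/39
= 23/39 and 16/39

23/39 and 16/39


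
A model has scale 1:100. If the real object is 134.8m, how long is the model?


Model size = real / scale
= 134.8 / 100
= 1.3480 m

1.3480 m


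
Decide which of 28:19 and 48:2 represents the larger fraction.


28/19 = 1.4737
48/2 = 24.0000
1.4737 < 24.0000, so 28:19 is less
= 48:2

48:2


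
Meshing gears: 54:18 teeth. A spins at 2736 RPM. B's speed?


Gear ratio = 54:18 = 3:1
RPM_B = RPM_A × (teeth_A / teeth_B)
= 2736 × (54/18)
= 8208.0 RPM

8208.0 RPM


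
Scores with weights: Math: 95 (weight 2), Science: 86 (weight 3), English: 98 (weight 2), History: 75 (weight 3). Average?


Numerator = 95×2 + 86×3 + 98×2 + 75×3
= 190 + 258 + 196 + 225
= 869
Total weight = 10
Weighted avg = 869/10
= 86.90

86.90


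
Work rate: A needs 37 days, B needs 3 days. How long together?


Rate of A = 1/37 per day
Rate of B = 1/3 per day
Combined rate = 1/37 + 1/3 = 40/111 ≈ 0.3604 per day
Days = 1 / combined rate = 111/40
≈ 2.78 days

2.78 days


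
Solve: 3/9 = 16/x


Cross multiply: 3 × x = 9 × 16
3x = 144
x = 144 / 3
= 48.00

48.00


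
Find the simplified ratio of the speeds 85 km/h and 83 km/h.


Ratio = 85:83
GCD = 1
Simplified = 85:83
Time ratio (same distance) = 83:85
Speed ratio = 85:83

85:83


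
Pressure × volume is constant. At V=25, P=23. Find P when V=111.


Inverse proportion: x × y = constant
k = 25 × 23 = 575
y₂ = k / 111 = 575 / 111
= 5.18

5.18


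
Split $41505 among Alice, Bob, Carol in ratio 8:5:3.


Total parts = 8 + 5 + 3 = 16
Alice: 41505 × 8/16 = 20752.50
Bob: 41505 × 5/16 = 12970.31
Carol: 41505 × 3/16 = 7782.19
= Alice: $20752.50, Bob: $12970.31, Carol: $7782.19

Alice: $20752.50, Bob: $12970.31, Carol: $7782.19


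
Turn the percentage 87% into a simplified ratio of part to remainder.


87% means 87 parts out of 100; remainder = 13
Part : remainder = 87:13
GCD = 1
= 87:13

87:13


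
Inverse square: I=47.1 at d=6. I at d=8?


I₁d₁² = I₂d₂²
I₂ = I₁ × (d₁/d₂)²
= 47.1 × (6/8)²
= 47.1 × 36/64
= 1695.6/64
≈ 26.4938

26.4938


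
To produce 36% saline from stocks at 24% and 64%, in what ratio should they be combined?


Let x parts of 24% mix with y parts of 64%.
24x + 64y = 36(x + y)
24x + 64y = 36x + 36y
x(24 - 36) = y(36 - 64)
x/y = (64 - 36)/(36 - 24) = 28/12
Simplify: 7:3
= 7:3

7:3


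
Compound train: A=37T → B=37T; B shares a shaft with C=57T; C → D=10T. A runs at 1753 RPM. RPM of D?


Stage 1: RPM_B = RPM_A × t_A/t_B = 1753 × 37/37 = 64861/37 = 1753.00
B and C share a shaft → RPM_C = RPM_B
Stage 2: RPM_D = RPM_C × t_C/t_D = RPM_A × (t_A×t_C)/(t_B×t_D)
Overall ratio = (37×57)/(37×10) = 2109/370
RPM_D = 1753 × 2109/370 = 3697077/370
= 9992.10 RPM

9992.10 RPM


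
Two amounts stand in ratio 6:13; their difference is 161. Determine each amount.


Let A = 6k, B = 13k.
13k - 6k = 161
7k = 161 → k = 161/7 = 23
A = 6×23 = 138, B = 13×23 = 299
= A = 138, B = 299

A = 138, B = 299


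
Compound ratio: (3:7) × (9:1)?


Compound ratio = (3×9) : (7×1)
= 27:7
GCD = 1
= 27:7

27:7


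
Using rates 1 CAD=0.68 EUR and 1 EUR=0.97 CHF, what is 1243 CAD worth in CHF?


Step 1: 1243 CAD × 0.68 = 845.24 EUR
Step 2: 845.24 EUR × 0.97 = 819.88 CHF
Implied rate CAD→CHF = 0.68 × 0.97 = 0.6596
= 819.88 CHF

819.88 CHF


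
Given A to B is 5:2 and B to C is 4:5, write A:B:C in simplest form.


Match B: multiply A:B by 4 → 20:8
Multiply B:C by 2 → 8:10
Combined: 20:8:10
GCD = 2
= 10:4:5

10:4:5


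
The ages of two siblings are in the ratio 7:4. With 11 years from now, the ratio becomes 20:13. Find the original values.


Let A = 7k, B = 4k.
(7k + 11) / (4k + 11) = 20/13
Cross-multiply: 13(7k + 11) = 20(4k + 11)
91k + 143 = 80k + 220
91k - 80k = 220 - 143
11k = 77
k = 77/11 = 7
A = 7×7 = 49, B = 4×7 = 28
= A = 49, B = 28

A = 49, B = 28


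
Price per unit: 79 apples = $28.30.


Unit rate = total / quantity
= 28.30 / 79
= $0.36 per unit

$0.36 per unit


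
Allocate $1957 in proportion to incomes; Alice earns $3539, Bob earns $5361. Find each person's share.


Total income = 3539 + 5361 = $8900
Alice: $1957 × 3539/8900 = $778.18
Bob: $1957 × 5361/8900 = $1178.82
= Alice: $778.18, Bob: $1178.82

Alice: $778.18, Bob: $1178.82


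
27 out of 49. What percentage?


Percentage = (part / whole) × 100
= (27 / 49) × 100
≈ 55.10%

55.10%


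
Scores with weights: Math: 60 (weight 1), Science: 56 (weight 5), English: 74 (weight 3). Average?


Numerator = 60×1 + 56×5 + 74×3
= 60 + 280 + 222
= 562
Total weight = 9
Weighted avg = 562/9
= 62.44

62.44


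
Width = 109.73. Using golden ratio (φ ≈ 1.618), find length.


φ = (1 + √5) / 2 ≈ 1.618
Length = width × φ = 109.73 × 1.618 = 177.54314
≈ 177.54

177.54


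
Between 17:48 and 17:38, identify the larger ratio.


17/48 = 0.3542
17/38 = 0.4474
0.3542 < 0.4474, so 17:48 is less
= 17:38

17:38


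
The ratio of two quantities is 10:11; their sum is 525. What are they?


Let A = 10k, B = 11k.
10k + 11k = 525
21k = 525 → k = 525/21 = 25
A = 10×25 = 250, B = 11×25 = 275
= A = 250, B = 275

A = 250, B = 275


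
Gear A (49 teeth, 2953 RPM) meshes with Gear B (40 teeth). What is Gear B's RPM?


Gear ratio = 49:40 = 49:40
RPM_B = RPM_A × (teeth_A / teeth_B)
= 2953 × (49/40)
= 3617.4 RPM

3617.4 RPM


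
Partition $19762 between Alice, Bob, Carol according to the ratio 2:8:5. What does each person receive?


Total parts = 2 + 8 + 5 = 15
Alice: 19762 × 2/15 = 2634.93
Bob: 19762 × 8/15 = 10539.73
Carol: 19762 × 5/15 = 6587.33
= Alice: $2634.93, Bob: $10539.73, Carol: $6587.33

Alice: $2634.93, Bob: $10539.73, Carol: $6587.33


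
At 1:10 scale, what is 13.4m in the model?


Model size = real / scale
= 13.4 / 10
= 1.3400 m

1.3400 m


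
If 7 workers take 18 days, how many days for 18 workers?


Inverse proportion: x × y = constant
k = 7 × 18 = 126
y₂ = k / 18 = 126 / 18
= 7.00

7.00


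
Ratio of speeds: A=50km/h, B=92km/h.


Ratio = 50:92
GCD = 2
Simplified = 25:46
Time ratio (same distance) = 46:25
Speed ratio = 25:46

25:46


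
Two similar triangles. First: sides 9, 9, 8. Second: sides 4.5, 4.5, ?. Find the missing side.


Scale factor = 4.5/9 = 0.5
Missing side = 8 × 0.5
= 4.0

4.0


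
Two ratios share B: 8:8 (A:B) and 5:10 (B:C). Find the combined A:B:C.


Match B: multiply A:B by 5 → 40:40
Multiply B:C by 8 → 40:80
Combined: 40:40:80
GCD = 40
= 1:1:2

1:1:2


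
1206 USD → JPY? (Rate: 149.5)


Amount × rate = 1206 × 149.5
= 180297.00 JPY

180297.00 JPY


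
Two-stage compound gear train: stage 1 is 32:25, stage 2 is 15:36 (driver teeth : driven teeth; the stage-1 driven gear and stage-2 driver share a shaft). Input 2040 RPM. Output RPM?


Stage 1: RPM_B = RPM_A × t_A/t_B = 2040 × 32/25 = 65280/25 = 2611.20
B and C share a shaft → RPM_C = RPM_B
Stage 2: RPM_D = RPM_C × t_C/t_D = RPM_A × (t_A×t_C)/(t_B×t_D)
Overall ratio = (32×15)/(25×36) = 480/900
RPM_D = 2040 × 480/900 = 979200/900
= 1088.00 RPM

1088.00 RPM


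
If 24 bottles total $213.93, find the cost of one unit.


Unit rate = total / quantity
= 213.93 / 24
= $8.91 per unit

$8.91 per unit


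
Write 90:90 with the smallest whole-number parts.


GCD(90, 90) = 90
90/90 : 90/90
= 1:1

1:1


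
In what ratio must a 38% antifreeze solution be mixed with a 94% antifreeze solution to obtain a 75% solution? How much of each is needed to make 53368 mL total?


Let x parts of 38% mix with y parts of 94%.
38x + 94y = 75(x + y)
38x + 94y = 75x + 75y
x(38 - 75) = y(75 - 94)
x/y = (94 - 75)/(75 - 38) = 19/37
Simplify: 19:37
Total parts = 56; one part = 53368/56 = 953.00 mL
38% solution: 19×953.00 = 18107.00 mL
94% solution: 37×953.00 = 35261.00 mL
= ratio 19:37; 18107.00 mL and 35261.00 mL

ratio 19:37; 18107.00 mL and 35261.00 mL


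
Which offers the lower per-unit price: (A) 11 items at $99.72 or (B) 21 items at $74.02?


Deal A: $99.72/11 = $9.0655/unit
Deal B: $74.02/21 = $3.5248/unit
B is cheaper per unit
= Deal B

Deal B


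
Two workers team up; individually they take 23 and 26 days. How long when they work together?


Rate of A = 1/23 per day
Rate of B = 1/26 per day
Combined rate = 1/23 + 1/26 = 49/598 ≈ 0.0819 per day
Days = 1 / combined rate = 598/49
≈ 12.20 days

12.20 days


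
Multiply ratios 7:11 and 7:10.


Compound ratio = (7×7) : (11×10)
= 49:110
GCD = 1
= 49:110

49:110


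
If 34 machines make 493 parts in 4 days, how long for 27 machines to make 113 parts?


Days ∝ work / workers, so d₂ = d₁ × (m₁/m₂) × (w₂/w₁)
Workers factor (inverse): 34/27 ≈ 1.2593
Work factor (direct): 113/493 ≈ 0.2292
d₂ = 4 × 34/27 × 113/493 = (4 × 34 × 113) / (27 × 493) = 15368/13311
≈ 1.15 days

1.15 days


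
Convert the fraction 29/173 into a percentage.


Percentage = (part / whole) × 100
= (29 / 173) × 100
≈ 16.76%

16.76%


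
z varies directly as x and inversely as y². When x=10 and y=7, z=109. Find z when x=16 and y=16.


z = k·x/y²
Solve for k using the known point: k = z·y²/x = 109×49/10 = 5341/10 = 534.1000
Now evaluate at x=16, y=16:
z = k × 16 / 256 = (5341 × 16) / (10 × 256) = 85456/2560
≈ 33.3813

33.3813


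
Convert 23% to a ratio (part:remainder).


23% means 23 parts out of 100; remainder = 77
Part : remainder = 23:77
GCD = 1
= 23:77

23:77


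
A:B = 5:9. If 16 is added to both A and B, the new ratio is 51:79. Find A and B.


Let A = 5k, B = 9k.
(5k + 16) / (9k + 16) = 51/79
Cross-multiply: 79(5k + 16) = 51(9k + 16)
395k + 1264 = 459k + 816
395k - 459k = 816 - 1264
-64k = -448
k = -448/-64 = 7
A = 5×7 = 35, B = 9×7 = 63
= A = 35, B = 63

A = 35, B = 63


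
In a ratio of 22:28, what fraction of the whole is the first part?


Total parts = 22 + 28 = 50
First part: 22/50 = 11/25
= 11/25

11/25


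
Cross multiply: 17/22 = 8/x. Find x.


Cross multiply: 17 × x = 22 × 8
17x = 176
x = 176 / 17
= 10.35

10.35


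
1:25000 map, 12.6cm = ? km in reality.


Real distance = map distance × scale
= 12.6cm × 25000
= 315000 cm = 3150.0 m
= 3.150 km

3.150 km


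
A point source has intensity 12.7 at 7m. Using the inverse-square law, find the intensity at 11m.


I₁d₁² = I₂d₂²
I₂ = I₁ × (d₁/d₂)²
= 12.7 × (7/11)²
= 12.7 × 49/121
= 622.3/121
≈ 5.1430

5.1430


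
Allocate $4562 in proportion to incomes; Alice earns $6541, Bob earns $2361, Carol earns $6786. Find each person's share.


Total income = 6541 + 2361 + 6786 = $15688
Alice: $4562 × 6541/15688 = $1902.09
Bob: $4562 × 2361/15688 = $686.57
Carol: $4562 × 6786/15688 = $1973.34
= Alice: $1902.09, Bob: $686.57, Carol: $1973.34

Alice: $1902.09, Bob: $686.57, Carol: $1973.34


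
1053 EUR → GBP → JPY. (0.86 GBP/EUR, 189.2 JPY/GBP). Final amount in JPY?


Step 1: 1053 EUR × 0.86 = 905.58 GBP
Step 2: 905.58 GBP × 189.2 = 171335.74 JPY
Implied rate EUR→JPY = 0.86 × 189.2 = 162.7120
= 171335.74 JPY

171335.74 JPY


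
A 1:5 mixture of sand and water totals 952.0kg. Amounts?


Total parts = 1 + 5 = 6
sand: 952.0 × 1/6 = 158.7kg
water: 952.0 × 5/6 = 793.3kg
= 158.7kg and 793.3kg

158.7kg and 793.3kg


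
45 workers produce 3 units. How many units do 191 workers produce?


Direct proportion: y/x = constant
k = 3/45 ≈ 0.0667
y₂ = k × 191 = 3 × 191 / 45 = 573/45
≈ 12.73

12.73


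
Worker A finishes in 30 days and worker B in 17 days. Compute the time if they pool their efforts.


Rate of A = 1/30 per day
Rate of B = 1/17 per day
Combined rate = 1/30 + 1/17 = 47/510 ≈ 0.0922 per day
Days = 1 / combined rate = 510/47
≈ 10.85 days

10.85 days


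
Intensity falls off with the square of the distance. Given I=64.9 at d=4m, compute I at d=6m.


I₁d₁² = I₂d₂²
I₂ = I₁ × (d₁/d₂)²
= 64.9 × (4/6)²
= 64.9 × 16/36
= 1038.4/36
≈ 28.8444

28.8444


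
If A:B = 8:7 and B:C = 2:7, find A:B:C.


Match B: multiply A:B by 2 → 16:14
Multiply B:C by 7 → 14:49
Combined: 16:14:49
GCD = 1
= 16:14:49

16:14:49


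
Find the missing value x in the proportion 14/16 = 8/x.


Cross multiply: 14 × x = 16 × 8
14x = 128
x = 128 / 14
= 9.14

9.14


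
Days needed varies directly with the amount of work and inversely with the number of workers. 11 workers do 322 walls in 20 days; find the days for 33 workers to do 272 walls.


Days ∝ work / workers, so d₂ = d₁ × (m₁/m₂) × (w₂/w₁)
Workers factor (inverse): 11/33 ≈ 0.3333
Work factor (direct): 272/322 ≈ 0.8447
d₂ = 20 × 11/33 × 272/322 = (20 × 11 × 272) / (33 × 322) = 59840/10626
≈ 5.63 days

5.63 days


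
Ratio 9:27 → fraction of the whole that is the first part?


Total parts = 9 + 27 = 36
First part: 9/36 = 1/4
= 1/4

1/4


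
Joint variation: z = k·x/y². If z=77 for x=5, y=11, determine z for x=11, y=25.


z = k·x/y²
Solve for k using the known point: k = z·y²/x = 77×121/5 = 9317/5 = 1863.4000
Now evaluate at x=11, y=25:
z = k × 11 / 625 = (9317 × 11) / (5 × 625) = 102487/3125
≈ 32.7958

32.7958


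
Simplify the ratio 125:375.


GCD(125, 375) = 125
125/125 : 375/125
= 1:3

1:3


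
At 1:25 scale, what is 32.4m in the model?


Model size = real / scale
= 32.4 / 25
= 1.2960 m

1.2960 m


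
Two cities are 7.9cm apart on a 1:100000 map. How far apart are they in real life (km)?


Real distance = map distance × scale
= 7.9cm × 100000
= 790000 cm = 7900.0 m
= 7.900 km

7.900 km


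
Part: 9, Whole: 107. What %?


Percentage = (part / whole) × 100
= (9 / 107) × 100
≈ 8.41%

8.41%


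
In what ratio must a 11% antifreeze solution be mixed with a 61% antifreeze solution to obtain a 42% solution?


Let x parts of 11% mix with y parts of 61%.
11x + 61y = 42(x + y)
11x + 61y = 42x + 42y
x(11 - 42) = y(42 - 61)
x/y = (61 - 42)/(42 - 11) = 19/31
Simplify: 19:31
= 19:31

19:31


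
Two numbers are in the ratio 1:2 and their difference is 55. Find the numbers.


Let A = 1k, B = 2k.
2k - 1k = 55
1k = 55 → k = 55/1 = 55
A = 1×55 = 55, B = 2×55 = 110
= A = 55, B = 110

A = 55, B = 110


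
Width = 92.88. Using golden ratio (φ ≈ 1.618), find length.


φ = (1 + √5) / 2 ≈ 1.618
Length = width × φ = 92.88 × 1.618 = 150.27984
≈ 150.28

150.28


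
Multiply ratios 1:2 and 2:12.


Compound ratio = (1×2) : (2×12)
= 2:24
GCD = 2
= 1:12

1:12


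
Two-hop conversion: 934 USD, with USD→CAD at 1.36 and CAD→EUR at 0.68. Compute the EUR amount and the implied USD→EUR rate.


Step 1: 934 USD × 1.36 = 1270.24 CAD
Step 2: 1270.24 CAD × 0.68 = 863.76 EUR
Implied rate USD→EUR = 1.36 × 0.68 = 0.9248
= 863.76 EUR; implied rate 0.9248 EUR/USD

863.76 EUR; implied rate 0.9248 EUR/USD


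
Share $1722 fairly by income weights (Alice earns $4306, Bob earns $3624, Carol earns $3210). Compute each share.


Total income = 4306 + 3624 + 3210 = $11140
Alice: $1722 × 4306/11140 = $665.61
Bob: $1722 × 3624/11140 = $560.19
Carol: $1722 × 3210/11140 = $496.20
= Alice: $665.61, Bob: $560.19, Carol: $496.20

Alice: $665.61, Bob: $560.19, Carol: $496.20


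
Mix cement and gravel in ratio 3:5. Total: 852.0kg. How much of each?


Total parts = 3 + 5 = 8
cement: 852.0 × 3/8 = 319.5kg
gravel: 852.0 × 5/8 = 532.5kg
= 319.5kg and 532.5kg

319.5kg and 532.5kg


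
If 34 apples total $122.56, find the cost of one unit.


Unit rate = total / quantity
= 122.56 / 34
= $3.60 per unit

$3.60 per unit


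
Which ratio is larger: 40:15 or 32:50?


40/15 = 2.6667
32/50 = 0.6400
2.6667 > 0.6400, so 40:15 is greater
= 40:15

40:15


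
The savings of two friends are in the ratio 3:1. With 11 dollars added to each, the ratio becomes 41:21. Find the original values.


Let A = 3k, B = 1k.
(3k + 11) / (1k + 11) = 41/21
Cross-multiply: 21(3k + 11) = 41(1k + 11)
63k + 231 = 41k + 451
63k - 41k = 451 - 231
22k = 220
k = 220/22 = 10
A = 3×10 = 30, B = 1×10 = 10
= A = 30, B = 10

A = 30, B = 10


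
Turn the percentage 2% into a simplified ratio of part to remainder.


2% means 2 parts out of 100; remainder = 98
Part : remainder = 2:98
GCD = 2
= 1:49

1:49


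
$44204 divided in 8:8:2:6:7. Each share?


Total parts = 8 + 8 + 2 + 6 + 7 = 31
Part 1: 44204 × 8/31 = 11407.48
Part 2: 44204 × 8/31 = 11407.48
Part 3: 44204 × 2/31 = 2851.87
Part 4: 44204 × 6/31 = 8555.61
Part 5: 44204 × 7/31 = 9981.55
= Part 1: $11407.48, Part 2: $11407.48, Part 3: $2851.87, Part 4: $8555.61, Part 5: $9981.55

Part 1: $11407.48, Part 2: $11407.48, Part 3: $2851.87, Part 4: $8555.61, Part 5: $9981.55


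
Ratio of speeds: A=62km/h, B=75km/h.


Ratio = 62:75
GCD = 1
Simplified = 62:75
Time ratio (same distance) = 75:62
Speed ratio = 62:75

62:75


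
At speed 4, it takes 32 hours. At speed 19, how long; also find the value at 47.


Inverse proportion: x × y = constant
k = 4 × 32 = 128
At x=19: k/19 = 6.74
At x=47: k/47 = 2.72
= 6.74 and 2.72

6.74 and 2.72


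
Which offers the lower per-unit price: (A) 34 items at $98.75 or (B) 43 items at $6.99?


Deal A: $98.75/34 = $2.9044/unit
Deal B: $6.99/43 = $0.1626/unit
B is cheaper per unit
= Deal B

Deal B


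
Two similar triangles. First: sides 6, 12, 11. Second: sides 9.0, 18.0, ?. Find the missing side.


Scale factor = 9.0/6 = 1.5
Missing side = 11 × 1.5
= 16.5

16.5


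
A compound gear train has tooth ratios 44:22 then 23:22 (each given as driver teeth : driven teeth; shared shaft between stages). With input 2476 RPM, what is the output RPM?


Stage 1: RPM_B = RPM_A × t_A/t_B = 2476 × 44/22 = 108944/22 = 4952.00
B and C share a shaft → RPM_C = RPM_B
Stage 2: RPM_D = RPM_C × t_C/t_D = RPM_A × (t_A×t_C)/(t_B×t_D)
Overall ratio = (44×23)/(22×22) = 1012/484
RPM_D = 2476 × 1012/484 = 2505712/484
≈ 5177.09 RPM

5177.09 RPM


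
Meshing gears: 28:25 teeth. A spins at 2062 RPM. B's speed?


Gear ratio = 28:25 = 28:25
RPM_B = RPM_A × (teeth_A / teeth_B)
= 2062 × (28/25)
= 2309.4 RPM

2309.4 RPM


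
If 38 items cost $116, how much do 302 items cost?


Direct proportion: y/x = constant
k = 116/38 ≈ 3.0526
y₂ = k × 302 = 116 × 302 / 38 = 35032/38
≈ 921.89

921.89


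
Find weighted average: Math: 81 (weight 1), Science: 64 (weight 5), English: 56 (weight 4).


Numerator = 81×1 + 64×5 + 56×4
= 81 + 320 + 224
= 625
Total weight = 10
Weighted avg = 625/10
= 62.50

62.50


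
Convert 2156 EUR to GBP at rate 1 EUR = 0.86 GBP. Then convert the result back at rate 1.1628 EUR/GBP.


Amount × rate = 2156 × 0.86 = 1854.16 GBP
Round-trip: 1854.16 × 1.1628 = 2156.02 EUR
= 1854.16 GBP, then 2156.02 EUR

1854.16 GBP, then 2156.02 EUR


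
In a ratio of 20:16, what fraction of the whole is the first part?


Total parts = 20 + 16 = 36
First part: 20/36 = 5/9
= 5/9

5/9


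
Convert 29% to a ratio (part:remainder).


29% means 29 parts out of 100; remainder = 71
Part : remainder = 29:71
GCD = 1
= 29:71

29:71


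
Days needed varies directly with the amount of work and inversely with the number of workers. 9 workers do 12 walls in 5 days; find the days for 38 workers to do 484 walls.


Days ∝ work / workers, so d₂ = d₁ × (m₁/m₂) × (w₂/w₁)
Workers factor (inverse): 9/38 ≈ 0.2368
Work factor (direct): 484/12 ≈ 40.3333
d₂ = 5 × 9/38 × 484/12 = (5 × 9 × 484) / (38 × 12) = 21780/456
≈ 47.76 days

47.76 days


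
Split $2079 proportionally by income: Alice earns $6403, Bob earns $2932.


Total income = 6403 + 2932 = $9335
Alice: $2079 × 6403/9335 = $1426.01
Bob: $2079 × 2932/9335 = $652.99
= Alice: $1426.01, Bob: $652.99

Alice: $1426.01, Bob: $652.99


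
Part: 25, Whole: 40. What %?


Percentage = (part / whole) × 100
= (25 / 40) × 100
= 62.50%

62.50%


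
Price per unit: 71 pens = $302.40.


Unit rate = total / quantity
= 302.40 / 71
= $4.26 per unit

$4.26 per unit


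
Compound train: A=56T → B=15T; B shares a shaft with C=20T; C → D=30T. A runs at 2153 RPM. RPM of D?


Stage 1: RPM_B = RPM_A × t_A/t_B = 2153 × 56/15 = 120568/15 ≈ 8037.87
B and C share a shaft → RPM_C = RPM_B
Stage 2: RPM_D = RPM_C × t_C/t_D = RPM_A × (t_A×t_C)/(t_B×t_D)
Overall ratio = (56×20)/(15×30) = 1120/450
RPM_D = 2153 × 1120/450 = 2411360/450
≈ 5358.58 RPM

5358.58 RPM


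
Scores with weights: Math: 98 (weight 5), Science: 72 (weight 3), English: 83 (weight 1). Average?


Numerator = 98×5 + 72×3 + 83×1
= 490 + 216 + 83
= 789
Total weight = 9
Weighted avg = 789/9
= 87.67

87.67


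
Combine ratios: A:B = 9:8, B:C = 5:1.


Match B: multiply A:B by 5 → 45:40
Multiply B:C by 8 → 40:8
Combined: 45:40:8
GCD = 1
= 45:40:8

45:40:8


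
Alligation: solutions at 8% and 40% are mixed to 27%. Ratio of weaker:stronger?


Let x parts of 8% mix with y parts of 40%.
8x + 40y = 27(x + y)
8x + 40y = 27x + 27y
x(8 - 27) = y(27 - 40)
x/y = (40 - 27)/(27 - 8) = 13/19
Simplify: 13:19
= 13:19

13:19


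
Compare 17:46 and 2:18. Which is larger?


17/46 = 0.3696
2/18 = 0.1111
0.3696 > 0.1111, so 17:46 is greater
= 17:46

17:46


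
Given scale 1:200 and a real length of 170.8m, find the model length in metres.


Model size = real / scale
= 170.8 / 200
= 0.8540 m

0.8540 m


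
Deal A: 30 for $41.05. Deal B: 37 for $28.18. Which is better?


Deal A: $41.05/30 = $1.3683/unit
Deal B: $28.18/37 = $0.7616/unit
B is cheaper per unit
= Deal B

Deal B


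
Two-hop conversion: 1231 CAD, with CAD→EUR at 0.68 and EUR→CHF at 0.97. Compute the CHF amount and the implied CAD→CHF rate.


Step 1: 1231 CAD × 0.68 = 837.08 EUR
Step 2: 837.08 EUR × 0.97 = 811.97 CHF
Implied rate CAD→CHF = 0.68 × 0.97 = 0.6596
= 811.97 CHF; implied rate 0.6596 CHF/CAD

811.97 CHF; implied rate 0.6596 CHF/CAD


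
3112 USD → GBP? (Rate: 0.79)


Amount × rate = 3112 × 0.79
= 2458.48 GBP

2458.48 GBP


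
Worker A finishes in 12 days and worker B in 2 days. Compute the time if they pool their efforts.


Rate of A = 1/12 per day
Rate of B = 1/2 per day
Combined rate = 1/12 + 1/2 = 14/24 ≈ 0.5833 per day
Days = 1 / combined rate = 24/14
≈ 1.71 days

1.71 days


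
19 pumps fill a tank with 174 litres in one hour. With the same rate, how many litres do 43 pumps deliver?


Direct proportion: y/x = constant
k = 174/19 ≈ 9.1579
y₂ = k × 43 = 174 × 43 / 19 = 7482/19
≈ 393.79

393.79


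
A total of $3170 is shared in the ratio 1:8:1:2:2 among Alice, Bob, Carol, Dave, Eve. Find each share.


Total parts = 1 + 8 + 1 + 2 + 2 = 14
Alice: 3170 × 1/14 = 226.43
Bob: 3170 × 8/14 = 1811.43
Carol: 3170 × 1/14 = 226.43
Dave: 3170 × 2/14 = 452.86
Eve: 3170 × 2/14 = 452.86
= Alice: $226.43, Bob: $1811.43, Carol: $226.43, Dave: $452.86, Eve: $452.86

Alice: $226.43, Bob: $1811.43, Carol: $226.43, Dave: $452.86, Eve: $452.86


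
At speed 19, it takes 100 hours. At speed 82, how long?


Inverse proportion: x × y = constant
k = 19 × 100 = 1900
y₂ = k / 82 = 1900 / 82
= 23.17

23.17


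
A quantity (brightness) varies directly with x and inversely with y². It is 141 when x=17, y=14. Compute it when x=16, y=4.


z = k·x/y²
Solve for k using the known point: k = z·y²/x = 141×196/17 = 27636/17 ≈ 1625.6471
Now evaluate at x=16, y=4:
z = k × 16 / 16 = (27636 × 16) / (17 × 16) = 442176/272
≈ 1625.6471

1625.6471


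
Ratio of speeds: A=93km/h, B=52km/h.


Ratio = 93:52
GCD = 1
Simplified = 93:52
Time ratio (same distance) = 52:93
Speed ratio = 93:52

93:52


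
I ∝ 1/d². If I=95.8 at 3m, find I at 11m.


I₁d₁² = I₂d₂²
I₂ = I₁ × (d₁/d₂)²
= 95.8 × (3/11)²
= 95.8 × 9/121
= 862.2/121
≈ 7.1256

7.1256


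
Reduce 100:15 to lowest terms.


GCD(100, 15) = 5
100/5 : 15/5
= 20:3

20:3


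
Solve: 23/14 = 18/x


Cross multiply: 23 × x = 14 × 18
23x = 252
x = 252 / 23
= 10.96

10.96


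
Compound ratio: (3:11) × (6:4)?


Compound ratio = (3×6) : (11×4)
= 18:44
GCD = 2
= 9:22

9:22


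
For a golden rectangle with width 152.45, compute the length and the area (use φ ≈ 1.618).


φ = (1 + √5) / 2 ≈ 1.618
Length = width × φ = 152.45 × 1.618 = 246.6641
≈ 246.66
Area = width × length = 152.45 × 246.6641 = 37603.942045 ≈ 37603.94
= Length: 246.66, Area: 37603.94

Length: 246.66, Area: 37603.94


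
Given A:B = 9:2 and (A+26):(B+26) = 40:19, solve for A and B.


Let A = 9k, B = 2k.
(9k + 26) / (2k + 26) = 40/19
Cross-multiply: 19(9k + 26) = 40(2k + 26)
171k + 494 = 80k + 1040
171k - 80k = 1040 - 494
91k = 546
k = 546/91 = 6
A = 9×6 = 54, B = 2×6 = 12
= A = 54, B = 12

A = 54, B = 12


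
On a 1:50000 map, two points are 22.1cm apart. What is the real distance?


Real distance = map distance × scale
= 22.1cm × 50000
= 1105000 cm = 11050.0 m
= 11.050 km

11.050 km


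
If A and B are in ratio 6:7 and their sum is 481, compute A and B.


Let A = 6k, B = 7k.
6k + 7k = 481
13k = 481 → k = 481/13 = 37
A = 6×37 = 222, B = 7×37 = 259
= A = 222, B = 259

A = 222, B = 259


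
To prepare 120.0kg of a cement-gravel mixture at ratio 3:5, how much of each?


Total parts = 3 + 5 = 8
cement: 120.0 × 3/8 = 45.0kg
gravel: 120.0 × 5/8 = 75.0kg
= 45.0kg and 75.0kg

45.0kg and 75.0kg


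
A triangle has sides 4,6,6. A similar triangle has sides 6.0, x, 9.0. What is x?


Scale factor = 6.0/4 = 1.5
Missing side = 6 × 1.5
= 9.0

9.0


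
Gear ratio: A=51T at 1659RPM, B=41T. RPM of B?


Gear ratio = 51:41 = 51:41
RPM_B = RPM_A × (teeth_A / teeth_B)
= 1659 × (51/41)
= 2063.6 RPM

2063.6 RPM


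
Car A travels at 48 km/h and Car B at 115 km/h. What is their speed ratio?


Ratio = 48:115
GCD = 1
Simplified = 48:115
Time ratio (same distance) = 115:48
Speed ratio = 48:115

48:115


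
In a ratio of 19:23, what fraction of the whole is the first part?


Total parts = 19 + 23 = 42
First part: 19/42 = 19/42
= 19/42

19/42


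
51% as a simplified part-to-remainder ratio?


51% means 51 parts out of 100; remainder = 49
Part : remainder = 51:49
GCD = 1
= 51:49

51:49


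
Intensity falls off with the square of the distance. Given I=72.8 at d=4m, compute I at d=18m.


I₁d₁² = I₂d₂²
I₂ = I₁ × (d₁/d₂)²
= 72.8 × (4/18)²
= 72.8 × 16/324
= 1164.8/324
≈ 3.5951

3.5951


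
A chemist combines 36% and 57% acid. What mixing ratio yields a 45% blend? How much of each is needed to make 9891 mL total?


Let x parts of 36% mix with y parts of 57%.
36x + 57y = 45(x + y)
36x + 57y = 45x + 45y
x(36 - 45) = y(45 - 57)
x/y = (57 - 45)/(45 - 36) = 12/9
Simplify: 4:3
Total parts = 7; one part = 9891/7 = 1413.00 mL
36% solution: 4×1413.00 = 5652.00 mL
57% solution: 3×1413.00 = 4239.00 mL
= ratio 4:3; 5652.00 mL and 4239.00 mL

ratio 4:3; 5652.00 mL and 4239.00 mL


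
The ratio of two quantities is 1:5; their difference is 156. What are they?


Let A = 1k, B = 5k.
5k - 1k = 156
4k = 156 → k = 156/4 = 39
A = 1×39 = 39, B = 5×39 = 195
= A = 39, B = 195

A = 39, B = 195


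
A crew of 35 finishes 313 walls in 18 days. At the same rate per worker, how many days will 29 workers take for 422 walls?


Days ∝ work / workers, so d₂ = d₁ × (m₁/m₂) × (w₂/w₁)
Workers factor (inverse): 35/29 ≈ 1.2069
Work factor (direct): 422/313 ≈ 1.3482
d₂ = 18 × 35/29 × 422/313 = (18 × 35 × 422) / (29 × 313) = 265860/9077
≈ 29.29 days

29.29 days


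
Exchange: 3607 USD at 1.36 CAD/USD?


Amount × rate = 3607 × 1.36
= 4905.52 CAD

4905.52 CAD


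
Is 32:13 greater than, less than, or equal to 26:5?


32/13 = 2.4615
26/5 = 5.2000
2.4615 < 5.2000, so 32:13 is less
= less than

less than


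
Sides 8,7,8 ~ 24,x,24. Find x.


Scale factor = 24/8 = 3
Missing side = 7 × 3
= 21.0

21.0


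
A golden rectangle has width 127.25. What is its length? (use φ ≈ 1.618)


φ = (1 + √5) / 2 ≈ 1.618
Length = width × φ = 127.25 × 1.618 = 205.8905
≈ 205.89

205.89


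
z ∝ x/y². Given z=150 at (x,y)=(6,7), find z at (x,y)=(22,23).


z = k·x/y²
Solve for k using the known point: k = z·y²/x = 150×49/6 = 7350/6 = 1225.0000
Now evaluate at x=22, y=23:
z = k × 22 / 529 = (7350 × 22) / (6 × 529) = 161700/3174
≈ 50.9452

50.9452


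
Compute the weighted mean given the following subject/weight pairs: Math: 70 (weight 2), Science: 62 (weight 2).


Numerator = 70×2 + 62×2
= 140 + 124
= 264
Total weight = 4
Weighted avg = 264/4
= 66.00

66.00


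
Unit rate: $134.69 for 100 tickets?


Unit rate = total / quantity
= 134.69 / 100
= $1.35 per unit

$1.35 per unit


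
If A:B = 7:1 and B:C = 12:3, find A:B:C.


Match B: multiply A:B by 12 → 84:12
Multiply B:C by 1 → 12:3
Combined: 84:12:3
GCD = 3
= 28:4:1

28:4:1


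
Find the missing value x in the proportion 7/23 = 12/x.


Cross multiply: 7 × x = 23 × 12
7x = 276
x = 276 / 7
= 39.43

39.43


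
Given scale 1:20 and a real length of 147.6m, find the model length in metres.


Model size = real / scale
= 147.6 / 20
= 7.3800 m

7.3800 m


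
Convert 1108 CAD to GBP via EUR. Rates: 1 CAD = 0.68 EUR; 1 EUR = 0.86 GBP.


Step 1: 1108 CAD × 0.68 = 753.44 EUR
Step 2: 753.44 EUR × 0.86 = 647.96 GBP
Implied rate CAD→GBP = 0.68 × 0.86 = 0.5848
= 647.96 GBP

647.96 GBP


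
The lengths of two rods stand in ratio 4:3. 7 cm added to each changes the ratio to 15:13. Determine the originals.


Let A = 4k, B = 3k.
(4k + 7) / (3k + 7) = 15/13
Cross-multiply: 13(4k + 7) = 15(3k + 7)
52k + 91 = 45k + 105
52k - 45k = 105 - 91
7k = 14
k = 14/7 = 2
A = 4×2 = 8, B = 3×2 = 6
= A = 8, B = 6

A = 8, B = 6


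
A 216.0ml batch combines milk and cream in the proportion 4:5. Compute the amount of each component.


Total parts = 4 + 5 = 9
milk: 216.0 × 4/9 = 96.0ml
cream: 216.0 × 5/9 = 120.0ml
= 96.0ml and 120.0ml

96.0ml and 120.0ml


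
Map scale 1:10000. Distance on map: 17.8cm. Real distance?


Real distance = map distance × scale
= 17.8cm × 10000
= 178000 cm = 1780.0 m
= 1.780 km

1.780 km


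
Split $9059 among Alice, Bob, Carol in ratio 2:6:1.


Total parts = 2 + 6 + 1 = 9
Alice: 9059 × 2/9 = 2013.11
Bob: 9059 × 6/9 = 6039.33
Carol: 9059 × 1/9 = 1006.56
= Alice: $2013.11, Bob: $6039.33, Carol: $1006.56

Alice: $2013.11, Bob: $6039.33, Carol: $1006.56


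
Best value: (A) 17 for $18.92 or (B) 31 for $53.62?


Deal A: $18.92/17 = $1.1129/unit
Deal B: $53.62/31 = $1.7297/unit
A is cheaper per unit
= Deal A

Deal A


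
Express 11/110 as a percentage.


Percentage = (part / whole) × 100
= (11 / 110) × 100
= 10.00%

10.00%


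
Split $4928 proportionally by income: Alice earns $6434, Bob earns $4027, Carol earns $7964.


Total income = 6434 + 4027 + 7964 = $18425
Alice: $4928 × 6434/18425 = $1720.85
Bob: $4928 × 4027/18425 = $1077.07
Carol: $4928 × 7964/18425 = $2130.07
= Alice: $1720.85, Bob: $1077.07, Carol: $2130.07

Alice: $1720.85, Bob: $1077.07, Carol: $2130.07


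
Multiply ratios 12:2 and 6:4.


Compound ratio = (12×6) : (2×4)
= 72:8
GCD = 8
= 9:1

9:1


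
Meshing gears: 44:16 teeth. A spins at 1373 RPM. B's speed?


Gear ratio = 44:16 = 11:4
RPM_B = RPM_A × (teeth_A / teeth_B)
= 1373 × (44/16)
= 3775.8 RPM

3775.8 RPM


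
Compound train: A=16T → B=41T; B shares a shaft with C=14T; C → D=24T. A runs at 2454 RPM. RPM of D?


Stage 1: RPM_B = RPM_A × t_A/t_B = 2454 × 16/41 = 39264/41 ≈ 957.66
B and C share a shaft → RPM_C = RPM_B
Stage 2: RPM_D = RPM_C × t_C/t_D = RPM_A × (t_A×t_C)/(t_B×t_D)
Overall ratio = (16×14)/(41×24) = 224/984
RPM_D = 2454 × 224/984 = 549696/984
≈ 558.63 RPM

558.63 RPM


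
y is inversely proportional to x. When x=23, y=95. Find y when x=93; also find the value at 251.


Inverse proportion: x × y = constant
k = 23 × 95 = 2185
At x=93: k/93 = 23.49
At x=251: k/251 = 8.71
= 23.49 and 8.71

23.49 and 8.71


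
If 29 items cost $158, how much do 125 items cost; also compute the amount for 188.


Direct proportion: y/x = constant
k = 158/29 ≈ 5.4483
y at x=125: k × 125 = 158 × 125 / 29 = 19750/29 ≈ 681.03
y at x=188: k × 188 = 158 × 188 / 29 = 29704/29 ≈ 1024.28
= 681.03 and 1024.28

681.03 and 1024.28


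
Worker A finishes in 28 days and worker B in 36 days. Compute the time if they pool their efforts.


Rate of A = 1/28 per day
Rate of B = 1/36 per day
Combined rate = 1/28 + 1/36 = 64/1008 ≈ 0.0635 per day
Days = 1 / combined rate = 1008/64
= 15.75 days

15.75 days


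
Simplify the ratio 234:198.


GCD(234, 198) = 18
234/18 : 198/18
= 13:11

13:11


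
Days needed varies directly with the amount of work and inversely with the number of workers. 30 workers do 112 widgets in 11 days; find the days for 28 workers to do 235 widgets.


Days ∝ work / workers, so d₂ = d₁ × (m₁/m₂) × (w₂/w₁)
Workers factor (inverse): 30/28 ≈ 1.0714
Work factor (direct): 235/112 ≈ 2.0982
d₂ = 11 × 30/28 × 235/112 = (11 × 30 × 235) / (28 × 112) = 77550/3136
≈ 24.73 days

24.73 days


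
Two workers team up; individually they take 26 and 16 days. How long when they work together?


Rate of A = 1/26 per day
Rate of B = 1/16 per day
Combined rate = 1/26 + 1/16 = 42/416 ≈ 0.1010 per day
Days = 1 / combined rate = 416/42
≈ 9.90 days

9.90 days


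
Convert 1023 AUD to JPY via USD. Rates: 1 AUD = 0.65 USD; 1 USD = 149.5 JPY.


Step 1: 1023 AUD × 0.65 = 664.95 USD
Step 2: 664.95 USD × 149.5 = 99410.03 JPY
Implied rate AUD→JPY = 0.65 × 149.5 = 97.1750
= 99410.03 JPY

99410.03 JPY


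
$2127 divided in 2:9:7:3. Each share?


Total parts = 2 + 9 + 7 + 3 = 21
Part 1: 2127 × 2/21 = 202.57
Part 2: 2127 × 9/21 = 911.57
Part 3: 2127 × 7/21 = 709.00
Part 4: 2127 × 3/21 = 303.86
= Part 1: $202.57, Part 2: $911.57, Part 3: $709.00, Part 4: $303.86

Part 1: $202.57, Part 2: $911.57, Part 3: $709.00, Part 4: $303.86


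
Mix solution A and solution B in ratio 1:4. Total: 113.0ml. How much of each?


Total parts = 1 + 4 = 5
solution A: 113.0 × 1/5 = 22.6ml
solution B: 113.0 × 4/5 = 90.4ml
= 22.6ml and 90.4ml

22.6ml and 90.4ml


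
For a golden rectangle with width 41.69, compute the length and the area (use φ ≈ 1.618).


φ = (1 + √5) / 2 ≈ 1.618
Length = width × φ = 41.69 × 1.618 = 67.45442
≈ 67.45
Area = width × length = 41.69 × 67.45442 = 2812.1747698 ≈ 2812.17
= Length: 67.45, Area: 2812.17

Length: 67.45, Area: 2812.17


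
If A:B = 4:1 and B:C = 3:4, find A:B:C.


Match B: multiply A:B by 3 → 12:3
Multiply B:C by 1 → 3:4
Combined: 12:3:4
GCD = 1
= 12:3:4

12:3:4


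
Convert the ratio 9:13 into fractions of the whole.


Total parts = 9 + 13 = 22
First part: 9/22 = 9/22
Second part: 13/22 = 13/22
= 9/22 and 13/22

9/22 and 13/22


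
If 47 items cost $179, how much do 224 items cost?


Direct proportion: y/x = constant
k = 179/47 ≈ 3.8085
y₂ = k × 224 = 179 × 224 / 47 = 40096/47
≈ 853.11

853.11


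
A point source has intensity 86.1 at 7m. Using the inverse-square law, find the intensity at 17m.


I₁d₁² = I₂d₂²
I₂ = I₁ × (d₁/d₂)²
= 86.1 × (7/17)²
= 86.1 × 49/289
= 4218.9/289
≈ 14.5983

14.5983


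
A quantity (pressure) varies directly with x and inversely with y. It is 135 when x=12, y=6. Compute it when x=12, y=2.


z = k·x/y
Solve for k using the known point: k = z·y/x = 135×6/12 = 810/12 = 67.5000
Now evaluate at x=12, y=2:
z = k × 12 / 2 = (810 × 12) / (12 × 2) = 9720/24
= 405.0000

405.0000


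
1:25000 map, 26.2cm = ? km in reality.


Real distance = map distance × scale
= 26.2cm × 25000
= 655000 cm = 6550.0 m
= 6.550 km

6.550 km


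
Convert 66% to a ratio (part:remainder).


66% means 66 parts out of 100; remainder = 34
Part : remainder = 66:34
GCD = 2
= 33:17

33:17


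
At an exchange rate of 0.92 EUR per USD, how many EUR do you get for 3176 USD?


Amount × rate = 3176 × 0.92
= 2921.92 EUR

2921.92 EUR


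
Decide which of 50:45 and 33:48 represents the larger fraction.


50/45 = 1.1111
33/48 = 0.6875
1.1111 > 0.6875, so 50:45 is greater
= 50:45

50:45


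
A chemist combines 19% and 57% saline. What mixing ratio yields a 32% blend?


Let x parts of 19% mix with y parts of 57%.
19x + 57y = 32(x + y)
19x + 57y = 32x + 32y
x(19 - 32) = y(32 - 57)
x/y = (57 - 32)/(32 - 19) = 25/13
Simplify: 25:13
= 25:13

25:13


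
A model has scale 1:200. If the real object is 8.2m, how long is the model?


Model size = real / scale
= 8.2 / 200
= 0.0410 m

0.0410 m


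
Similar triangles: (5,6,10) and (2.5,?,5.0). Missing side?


Scale factor = 2.5/5 = 0.5
Missing side = 6 × 0.5
= 3.0

3.0
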